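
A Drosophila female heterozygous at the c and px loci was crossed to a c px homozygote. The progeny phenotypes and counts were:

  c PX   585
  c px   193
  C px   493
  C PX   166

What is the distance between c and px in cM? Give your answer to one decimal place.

25.0 cM

The two most frequent classes, C px (493) and c PX (585), are the parental types, so the F1 was C px / c PX.
The recombinant classes are C PX and c px: 166 + 193 = 359.
Recombination frequency = 359/1437 = 0.2498 ≈ 25.0%, i.e. 25.0 cM.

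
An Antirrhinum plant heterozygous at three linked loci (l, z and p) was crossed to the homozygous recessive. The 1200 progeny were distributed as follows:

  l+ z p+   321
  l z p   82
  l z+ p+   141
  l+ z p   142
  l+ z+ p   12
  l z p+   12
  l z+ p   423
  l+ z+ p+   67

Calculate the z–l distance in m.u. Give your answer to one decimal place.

14.4 m.u.

The two most frequent reciprocal classes, l z+ p and l+ z p+, are the parental types, so the F1 was l z+ p / l+ z p+.
The two rarest classes, l+ z+ p and l z p+, are the double crossovers. Comparing them with the parentals, only the l allele has switched, so l is the middle locus and the order is z – l – p.
Crossovers in the z–l interval produce the single-crossover classes l z p and l+ z+ p+ (82 + 67 = 149) plus the double crossovers (24).
RF(z–l) = (149 + 24) / 1200 = 173/1200 = 0.1442 → 14.4 m.u.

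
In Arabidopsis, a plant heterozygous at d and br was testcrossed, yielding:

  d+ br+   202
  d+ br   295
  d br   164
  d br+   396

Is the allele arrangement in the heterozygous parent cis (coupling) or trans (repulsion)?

The two most frequent classes are d+ br (295) and d br+ (396); these are the parental (non-recombinant) types.
So the F1 carried d+ br on one chromosome and d br+ on the other — the recessive alleles are on opposite chromosomes (trans / repulsion).

trans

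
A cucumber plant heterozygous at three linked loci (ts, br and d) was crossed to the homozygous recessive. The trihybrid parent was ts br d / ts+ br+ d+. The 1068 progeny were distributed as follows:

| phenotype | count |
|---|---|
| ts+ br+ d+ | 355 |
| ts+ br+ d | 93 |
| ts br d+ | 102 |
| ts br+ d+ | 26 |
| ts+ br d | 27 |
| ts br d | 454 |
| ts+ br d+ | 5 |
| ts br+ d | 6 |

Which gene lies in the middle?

br

The two rarest classes, ts br+ d and ts+ br d+, are the double crossovers. Comparing them with the parentals, only the br allele has switched, so br is the middle locus and the order is d – br – ts.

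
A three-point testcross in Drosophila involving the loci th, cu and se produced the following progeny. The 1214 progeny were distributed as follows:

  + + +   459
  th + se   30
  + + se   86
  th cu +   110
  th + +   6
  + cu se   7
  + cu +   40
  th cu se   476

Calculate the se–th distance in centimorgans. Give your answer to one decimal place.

The two most frequent reciprocal classes, th cu se and + + +, are the parental types, so the F1 was th cu se / + + +.
The two rarest classes, + cu se and th + +, are the double crossovers. Comparing them with the parentals, only the th allele has switched, so th is the middle locus and the order is cu – th – se.
Crossovers in the th–se interval produce the single-crossover classes th cu + and + + se (110 + 86 = 196) plus the double crossovers (13).
RF(th–se) = (196 + 13) / 1214 = 209/1214 = 0.1722 → 17.2 centimorgans.

17.2 centimorgans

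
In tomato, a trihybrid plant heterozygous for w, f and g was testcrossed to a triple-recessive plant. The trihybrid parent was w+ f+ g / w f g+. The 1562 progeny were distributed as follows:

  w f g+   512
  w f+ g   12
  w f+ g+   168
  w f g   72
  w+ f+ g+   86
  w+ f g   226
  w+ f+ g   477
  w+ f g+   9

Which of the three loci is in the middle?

w

The two rarest classes, w f+ g and w+ f g+, are the double crossovers. Comparing them with the parentals, only the w allele has switched, so w is the middle locus and the order is f – w – g.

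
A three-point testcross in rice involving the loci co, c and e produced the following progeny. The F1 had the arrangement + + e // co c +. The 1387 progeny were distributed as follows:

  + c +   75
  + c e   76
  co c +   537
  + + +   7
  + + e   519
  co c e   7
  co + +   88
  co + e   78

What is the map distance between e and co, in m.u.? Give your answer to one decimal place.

The two rarest classes, + + + and co c e, are the double crossovers. Comparing them with the parentals, only the e allele has switched, so e is the middle locus and the order is co – e – c.
Crossovers in the co–e interval produce the single-crossover classes co + e and + c + (78 + 75 = 153) plus the double crossovers (14).
RF(co–e) = (153 + 14) / 1387 = 167/1387 = 0.1204 → 12.0 m.u.

12.0 m.u.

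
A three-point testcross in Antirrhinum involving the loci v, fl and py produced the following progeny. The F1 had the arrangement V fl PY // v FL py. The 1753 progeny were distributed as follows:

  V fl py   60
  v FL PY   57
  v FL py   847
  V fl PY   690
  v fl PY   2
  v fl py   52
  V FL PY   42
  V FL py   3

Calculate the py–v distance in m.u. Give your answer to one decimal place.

7.0 m.u.

The two rarest classes, v fl PY and V FL py, are the double crossovers. Comparing them with the parentals, only the v allele has switched, so v is the middle locus and the order is py – v – fl.
Crossovers in the py–v interval produce the single-crossover classes V fl py and v FL PY (60 + 57 = 117) plus the double crossovers (5).
RF(py–v) = (117 + 5) / 1753 = 122/1753 = 0.0696 → 7.0 m.u.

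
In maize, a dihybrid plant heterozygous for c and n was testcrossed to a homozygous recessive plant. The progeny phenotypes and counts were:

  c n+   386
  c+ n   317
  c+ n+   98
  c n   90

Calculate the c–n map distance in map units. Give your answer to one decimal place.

21.1 map units

The two most frequent classes, c+ n (317) and c n+ (386), are the parental types, so the F1 was c+ n / c n+.
The recombinant classes are c+ n+ and c n: 98 + 90 = 188.
Recombination frequency = 188/891 = 0.2110 ≈ 21.1%, i.e. 21.1 map units.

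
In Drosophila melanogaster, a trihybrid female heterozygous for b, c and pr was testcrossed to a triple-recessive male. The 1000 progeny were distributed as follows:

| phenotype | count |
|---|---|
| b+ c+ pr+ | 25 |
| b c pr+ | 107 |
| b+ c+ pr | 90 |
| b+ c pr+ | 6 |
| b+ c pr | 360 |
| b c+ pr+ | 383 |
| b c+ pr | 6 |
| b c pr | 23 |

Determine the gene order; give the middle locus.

pr

The two most frequent reciprocal classes, b c+ pr+ and b+ c pr, are the parental types, so the F1 was b c+ pr+ / b+ c pr.
The two rarest classes, b c+ pr and b+ c pr+, are the double crossovers. Comparing them with the parentals, only the pr allele has switched, so pr is the middle locus and the order is b – pr – c.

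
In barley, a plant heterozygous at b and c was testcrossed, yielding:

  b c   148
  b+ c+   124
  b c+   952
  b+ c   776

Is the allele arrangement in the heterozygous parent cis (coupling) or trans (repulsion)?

The two most frequent classes are b+ c (776) and b c+ (952); these are the parental (non-recombinant) types.
So the F1 carried b+ c on one chromosome and b c+ on the other — the recessive alleles are on opposite chromosomes (trans / repulsion).

trans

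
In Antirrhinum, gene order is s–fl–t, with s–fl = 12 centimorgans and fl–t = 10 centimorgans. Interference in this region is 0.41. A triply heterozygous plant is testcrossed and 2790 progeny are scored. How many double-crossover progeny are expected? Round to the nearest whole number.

Map distances give recombination frequencies of 0.120 and 0.100 for the two intervals.
With interference 0.41 (so coincidence = 0.59), expected double-crossover frequency = 0.120 × 0.100 × 0.59 = 0.00708.
Expected number = 0.00708 × 2790 = 19.75 ≈ 20.

20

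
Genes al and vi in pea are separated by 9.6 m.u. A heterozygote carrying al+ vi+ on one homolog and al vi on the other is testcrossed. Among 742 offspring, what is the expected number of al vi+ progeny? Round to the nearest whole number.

A map distance of 9.6 m.u. corresponds to a recombination frequency of 0.096.
The F1 is al+ vi+ / al vi, so al vi+ is a recombinant gamete class with expected frequency r/2 = 0.096/2 = 0.0480.
Expected number = 0.0480 × 742 = 35.62 ≈ 36.

36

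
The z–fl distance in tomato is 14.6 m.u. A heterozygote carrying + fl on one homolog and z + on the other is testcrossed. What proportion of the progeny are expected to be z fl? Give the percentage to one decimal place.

A map distance of 14.6 m.u. corresponds to a recombination frequency of 0.146.
The F1 is + fl / z +, so z fl is a recombinant gamete class with expected frequency r/2 = 0.146/2 = 0.0730.
That is 0.0730 = 7.3% of the progeny.

7.3%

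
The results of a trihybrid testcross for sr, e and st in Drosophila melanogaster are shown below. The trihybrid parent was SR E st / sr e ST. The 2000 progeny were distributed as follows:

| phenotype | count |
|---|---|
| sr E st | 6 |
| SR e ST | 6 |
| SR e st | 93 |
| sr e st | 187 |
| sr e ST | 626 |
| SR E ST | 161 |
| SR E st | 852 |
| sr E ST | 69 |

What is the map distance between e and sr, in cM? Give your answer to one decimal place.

8.7 cM

The two rarest classes, sr E st and SR e ST, are the double crossovers. Comparing them with the parentals, only the sr allele has switched, so sr is the middle locus and the order is e – sr – st.
Crossovers in the e–sr interval produce the single-crossover classes SR e st and sr E ST (93 + 69 = 162) plus the double crossovers (12).
RF(e–sr) = (162 + 12) / 2000 = 174/2000 = 0.0870 → 8.7 cM.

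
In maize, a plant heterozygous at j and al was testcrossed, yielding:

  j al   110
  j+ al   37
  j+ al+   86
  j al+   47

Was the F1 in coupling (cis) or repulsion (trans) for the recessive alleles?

The two most frequent classes are j+ al+ (86) and j al (110); these are the parental (non-recombinant) types.
So the F1 carried j+ al+ on one chromosome and j al on the other — the recessive alleles are on the same chromosome (cis / coupling).

cis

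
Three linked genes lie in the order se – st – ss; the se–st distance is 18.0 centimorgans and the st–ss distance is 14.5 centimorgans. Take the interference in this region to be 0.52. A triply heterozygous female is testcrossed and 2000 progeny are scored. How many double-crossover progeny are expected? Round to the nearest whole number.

Map distances give recombination frequencies of 0.180 and 0.145 for the two intervals.
With interference 0.52 (so coincidence = 0.48), expected double-crossover frequency = 0.180 × 0.145 × 0.48 = 0.01253.
Expected number = 0.01253 × 2000 = 25.06 ≈ 25.

25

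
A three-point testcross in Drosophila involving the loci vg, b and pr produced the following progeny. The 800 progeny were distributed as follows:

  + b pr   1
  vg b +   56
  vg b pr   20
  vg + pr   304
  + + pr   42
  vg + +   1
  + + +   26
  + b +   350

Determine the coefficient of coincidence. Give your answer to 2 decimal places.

0.33

The two most frequent reciprocal classes, vg + pr and + b +, are the parental types, so the F1 was vg + pr / + b +.
The two rarest classes, vg + + and + b pr, are the double crossovers. Comparing them with the parentals, only the pr allele has switched, so pr is the middle locus and the order is b – pr – vg.
b–pr: (46 + 2)/800 = 0.0600; pr–vg: (98 + 2)/800 = 0.1250.
Expected DCO frequency = 0.0600 × 0.1250 ≈ 0.00750; observed = 2/800 ≈ 0.00250.
Coefficient of coincidence = 0.00250/0.00750 ≈ 0.33.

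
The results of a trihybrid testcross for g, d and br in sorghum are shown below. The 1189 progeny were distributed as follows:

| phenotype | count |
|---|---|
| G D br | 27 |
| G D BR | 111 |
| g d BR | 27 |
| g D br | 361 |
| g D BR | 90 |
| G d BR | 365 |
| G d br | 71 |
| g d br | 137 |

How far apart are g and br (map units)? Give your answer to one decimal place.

18.1 map units

The two most frequent reciprocal classes, g D br and G d BR, are the parental types, so the F1 was g D br / G d BR.
The two rarest classes, G D br and g d BR, are the double crossovers. Comparing them with the parentals, only the g allele has switched, so g is the middle locus and the order is d – g – br.
Crossovers in the g–br interval produce the single-crossover classes g D BR and G d br (90 + 71 = 161) plus the double crossovers (54).
RF(g–br) = (161 + 54) / 1189 = 215/1189 = 0.1808 → 18.1 map units.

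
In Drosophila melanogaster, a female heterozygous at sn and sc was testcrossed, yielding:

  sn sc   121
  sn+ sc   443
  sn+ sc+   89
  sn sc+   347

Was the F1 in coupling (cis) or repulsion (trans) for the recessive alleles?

trans

The two most frequent classes are sn+ sc (443) and sn sc+ (347); these are the parental (non-recombinant) types.
So the F1 carried sn+ sc on one chromosome and sn sc+ on the other — the recessive alleles are on opposite chromosomes (trans / repulsion).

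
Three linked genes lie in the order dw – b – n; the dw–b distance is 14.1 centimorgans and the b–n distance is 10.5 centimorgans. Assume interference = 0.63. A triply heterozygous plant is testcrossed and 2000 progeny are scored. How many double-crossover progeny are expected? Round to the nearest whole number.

11

Map distances give recombination frequencies of 0.141 and 0.105 for the two intervals.
With interference 0.63 (so coincidence = 0.37), expected double-crossover frequency = 0.141 × 0.105 × 0.37 = 0.00548.
Expected number = 0.00548 × 2000 = 10.96 ≈ 11.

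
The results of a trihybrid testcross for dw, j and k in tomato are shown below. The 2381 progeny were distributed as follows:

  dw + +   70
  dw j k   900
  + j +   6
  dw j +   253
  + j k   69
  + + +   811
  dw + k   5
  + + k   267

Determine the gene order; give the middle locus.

The two most frequent reciprocal classes, dw j k and + + +, are the parental types, so the F1 was dw j k / + + +.
The two rarest classes, dw + k and + j +, are the double crossovers. Comparing them with the parentals, only the j allele has switched, so j is the middle locus and the order is k – j – dw.

j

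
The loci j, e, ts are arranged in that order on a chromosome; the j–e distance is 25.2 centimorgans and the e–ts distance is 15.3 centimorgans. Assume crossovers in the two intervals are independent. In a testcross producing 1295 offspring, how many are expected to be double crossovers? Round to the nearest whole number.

Map distances give recombination frequencies of 0.252 and 0.153 for the two intervals.
With no interference, expected double-crossover frequency = 0.252 × 0.153 = 0.03856.
Expected number = 0.03856 × 1295 = 49.93 ≈ 50.

50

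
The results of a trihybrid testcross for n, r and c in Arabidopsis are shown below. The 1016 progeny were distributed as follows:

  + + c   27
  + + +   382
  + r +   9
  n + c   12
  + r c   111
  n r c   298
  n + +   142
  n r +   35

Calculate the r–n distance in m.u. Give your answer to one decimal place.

The two most frequent reciprocal classes, n r c and + + +, are the parental types, so the F1 was n r c / + + +.
The two rarest classes, n + c and + r +, are the double crossovers. Comparing them with the parentals, only the r allele has switched, so r is the middle locus and the order is n – r – c.
Crossovers in the n–r interval produce the single-crossover classes + r c and n + + (111 + 142 = 253) plus the double crossovers (21).
RF(n–r) = (253 + 21) / 1016 = 274/1016 = 0.2697 → 27.0 m.u.

27.0 m.u.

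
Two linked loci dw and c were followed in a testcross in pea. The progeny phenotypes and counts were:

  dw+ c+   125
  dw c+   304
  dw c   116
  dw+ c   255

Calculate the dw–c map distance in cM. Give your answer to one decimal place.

The two most frequent classes, dw+ c (255) and dw c+ (304), are the parental types, so the F1 was dw+ c / dw c+.
The recombinant classes are dw+ c+ and dw c: 125 + 116 = 241.
Recombination frequency = 241/800 = 0.3013 ≈ 30.1%, i.e. 30.1 cM.

30.1 cM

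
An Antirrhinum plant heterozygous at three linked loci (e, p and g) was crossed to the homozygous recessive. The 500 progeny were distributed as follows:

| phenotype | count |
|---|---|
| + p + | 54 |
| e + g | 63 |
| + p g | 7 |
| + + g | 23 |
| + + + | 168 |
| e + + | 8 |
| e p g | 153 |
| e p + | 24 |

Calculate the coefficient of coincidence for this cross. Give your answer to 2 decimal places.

The two most frequent reciprocal classes, e p g and + + +, are the parental types, so the F1 was e p g / + + +.
The two rarest classes, + p g and e + +, are the double crossovers. Comparing them with the parentals, only the e allele has switched, so e is the middle locus and the order is g – e – p.
g–e: (47 + 15)/500 = 0.1240; e–p: (117 + 15)/500 = 0.2640.
Expected DCO frequency = 0.1240 × 0.2640 ≈ 0.03274; observed = 15/500 ≈ 0.03000.
Coefficient of coincidence = 0.03000/0.03274 ≈ 0.92.

0.92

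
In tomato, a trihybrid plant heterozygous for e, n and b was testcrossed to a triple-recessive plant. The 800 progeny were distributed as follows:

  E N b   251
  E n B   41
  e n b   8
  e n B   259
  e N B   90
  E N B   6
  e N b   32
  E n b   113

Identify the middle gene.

b

The two most frequent reciprocal classes, e n B and E N b, are the parental types, so the F1 was e n B / E N b.
The two rarest classes, e n b and E N B, are the double crossovers. Comparing them with the parentals, only the b allele has switched, so b is the middle locus and the order is n – b – e.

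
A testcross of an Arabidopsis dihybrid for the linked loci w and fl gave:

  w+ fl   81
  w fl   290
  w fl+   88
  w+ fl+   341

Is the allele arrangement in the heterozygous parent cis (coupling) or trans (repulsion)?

The two most frequent classes are w+ fl+ (341) and w fl (290); these are the parental (non-recombinant) types.
So the F1 carried w+ fl+ on one chromosome and w fl on the other — the recessive alleles are on the same chromosome (cis / coupling).

cis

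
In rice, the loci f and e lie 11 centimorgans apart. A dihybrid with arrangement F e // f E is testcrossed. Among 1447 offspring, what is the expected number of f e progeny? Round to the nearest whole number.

80

A map distance of 11 centimorgans corresponds to a recombination frequency of 0.110.
The F1 is F e / f E, so f e is a recombinant gamete class with expected frequency r/2 = 0.110/2 = 0.0550.
Expected number = 0.0550 × 1447 = 79.58 ≈ 80.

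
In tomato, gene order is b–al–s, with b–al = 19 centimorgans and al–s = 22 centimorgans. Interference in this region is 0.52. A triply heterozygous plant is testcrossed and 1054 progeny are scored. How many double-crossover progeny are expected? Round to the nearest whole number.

Map distances give recombination frequencies of 0.190 and 0.220 for the two intervals.
With interference 0.52 (so coincidence = 0.48), expected double-crossover frequency = 0.190 × 0.220 × 0.48 = 0.02006.
Expected number = 0.02006 × 1054 = 21.15 ≈ 21.

21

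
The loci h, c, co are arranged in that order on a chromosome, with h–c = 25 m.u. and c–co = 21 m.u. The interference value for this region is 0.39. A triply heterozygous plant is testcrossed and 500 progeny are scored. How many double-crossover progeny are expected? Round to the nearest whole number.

Map distances give recombination frequencies of 0.250 and 0.210 for the two intervals.
With interference 0.39 (so coincidence = 0.61), expected double-crossover frequency = 0.250 × 0.210 × 0.61 = 0.03202.
Expected number = 0.03202 × 500 = 16.01 ≈ 16.

16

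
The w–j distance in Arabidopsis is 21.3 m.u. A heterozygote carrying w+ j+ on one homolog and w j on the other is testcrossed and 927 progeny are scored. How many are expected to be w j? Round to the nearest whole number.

A map distance of 21.3 m.u. corresponds to a recombination frequency of 0.213.
The F1 is w+ j+ / w j, so w j is a parental gamete class with expected frequency (1 − r)/2 = 0.787/2 = 0.3935.
Expected number = 0.3935 × 927 = 364.77 ≈ 365.

365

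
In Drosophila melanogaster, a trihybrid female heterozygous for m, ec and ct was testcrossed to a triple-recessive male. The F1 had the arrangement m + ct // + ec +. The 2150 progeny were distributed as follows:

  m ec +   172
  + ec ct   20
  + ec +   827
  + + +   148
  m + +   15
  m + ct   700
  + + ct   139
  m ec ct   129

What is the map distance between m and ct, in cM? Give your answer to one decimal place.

16.1 cM

The two rarest classes, m + + and + ec ct, are the double crossovers. Comparing them with the parentals, only the ct allele has switched, so ct is the middle locus and the order is ec – ct – m.
Crossovers in the ct–m interval produce the single-crossover classes + + ct and m ec + (139 + 172 = 311) plus the double crossovers (35).
RF(ct–m) = (311 + 35) / 2150 = 346/2150 = 0.1609 → 16.1 cM.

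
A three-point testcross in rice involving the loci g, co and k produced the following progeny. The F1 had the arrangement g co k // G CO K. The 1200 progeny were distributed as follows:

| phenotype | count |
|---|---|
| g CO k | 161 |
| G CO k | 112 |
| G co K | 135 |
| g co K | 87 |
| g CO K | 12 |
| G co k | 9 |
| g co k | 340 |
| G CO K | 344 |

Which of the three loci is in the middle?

g

The two rarest classes, G co k and g CO K, are the double crossovers. Comparing them with the parentals, only the g allele has switched, so g is the middle locus and the order is co – g – k.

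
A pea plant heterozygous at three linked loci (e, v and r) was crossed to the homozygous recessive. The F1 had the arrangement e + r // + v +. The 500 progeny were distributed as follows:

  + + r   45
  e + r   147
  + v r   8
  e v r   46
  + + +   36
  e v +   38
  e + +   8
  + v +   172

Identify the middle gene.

r

The two rarest classes, e + + and + v r, are the double crossovers. Comparing them with the parentals, only the r allele has switched, so r is the middle locus and the order is v – r – e.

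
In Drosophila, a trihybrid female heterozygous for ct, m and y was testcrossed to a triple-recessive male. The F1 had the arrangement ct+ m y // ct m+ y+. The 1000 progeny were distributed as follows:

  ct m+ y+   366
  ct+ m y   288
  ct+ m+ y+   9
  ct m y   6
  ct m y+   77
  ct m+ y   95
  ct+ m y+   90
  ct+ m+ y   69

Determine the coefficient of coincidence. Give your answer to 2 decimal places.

0.47

The two rarest classes, ct m y and ct+ m+ y+, are the double crossovers. Comparing them with the parentals, only the ct allele has switched, so ct is the middle locus and the order is m – ct – y.
m–ct: (146 + 15)/1000 = 0.1610; ct–y: (185 + 15)/1000 = 0.2000.
Expected DCO frequency = 0.1610 × 0.2000 ≈ 0.03220; observed = 15/1000 ≈ 0.01500.
Coefficient of coincidence = 0.01500/0.03220 ≈ 0.47.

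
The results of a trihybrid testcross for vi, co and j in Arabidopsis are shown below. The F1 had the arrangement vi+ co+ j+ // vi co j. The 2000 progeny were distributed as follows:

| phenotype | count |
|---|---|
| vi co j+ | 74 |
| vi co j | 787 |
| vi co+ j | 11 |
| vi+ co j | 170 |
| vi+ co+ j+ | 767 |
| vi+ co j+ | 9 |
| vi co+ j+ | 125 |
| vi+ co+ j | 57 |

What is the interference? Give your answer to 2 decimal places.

0.16

The two rarest classes, vi+ co j+ and vi co+ j, are the double crossovers. Comparing them with the parentals, only the co allele has switched, so co is the middle locus and the order is j – co – vi.
j–co: (131 + 20)/2000 = 0.0755; co–vi: (295 + 20)/2000 = 0.1575.
Expected DCO frequency = 0.0755 × 0.1575 ≈ 0.01189; observed = 20/2000 ≈ 0.01000.
Coefficient of coincidence = 0.01000/0.01189 ≈ 0.84; interference = 1 − 0.84 = 0.16.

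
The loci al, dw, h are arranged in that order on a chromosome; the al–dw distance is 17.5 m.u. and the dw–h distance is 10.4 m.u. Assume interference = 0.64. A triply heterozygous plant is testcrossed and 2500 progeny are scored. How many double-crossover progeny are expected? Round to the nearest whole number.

16

Map distances give recombination frequencies of 0.175 and 0.104 for the two intervals.
With interference 0.64 (so coincidence = 0.36), expected double-crossover frequency = 0.175 × 0.104 × 0.36 = 0.00655.
Expected number = 0.00655 × 2500 = 16.38 ≈ 16.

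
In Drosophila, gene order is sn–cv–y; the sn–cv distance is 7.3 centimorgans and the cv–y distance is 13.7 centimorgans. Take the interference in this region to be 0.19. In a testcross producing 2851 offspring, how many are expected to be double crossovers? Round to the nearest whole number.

Map distances give recombination frequencies of 0.073 and 0.137 for the two intervals.
With interference 0.19 (so coincidence = 0.81), expected double-crossover frequency = 0.073 × 0.137 × 0.81 = 0.00810.
Expected number = 0.00810 × 2851 = 23.10 ≈ 23.

23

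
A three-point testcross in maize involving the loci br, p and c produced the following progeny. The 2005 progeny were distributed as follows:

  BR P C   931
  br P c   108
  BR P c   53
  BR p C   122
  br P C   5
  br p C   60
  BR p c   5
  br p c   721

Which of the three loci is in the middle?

The two most frequent reciprocal classes, BR P C and br p c, are the parental types, so the F1 was BR P C / br p c.
The two rarest classes, br P C and BR p c, are the double crossovers. Comparing them with the parentals, only the br allele has switched, so br is the middle locus and the order is c – br – p.

br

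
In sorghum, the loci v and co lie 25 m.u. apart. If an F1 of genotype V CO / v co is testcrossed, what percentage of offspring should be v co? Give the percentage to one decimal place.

37.5%

A map distance of 25 m.u. corresponds to a recombination frequency of 0.250.
The F1 is V CO / v co, so v co is a parental gamete class with expected frequency (1 − r)/2 = 0.750/2 = 0.3750.
That is 0.3750 = 37.5% of the progeny.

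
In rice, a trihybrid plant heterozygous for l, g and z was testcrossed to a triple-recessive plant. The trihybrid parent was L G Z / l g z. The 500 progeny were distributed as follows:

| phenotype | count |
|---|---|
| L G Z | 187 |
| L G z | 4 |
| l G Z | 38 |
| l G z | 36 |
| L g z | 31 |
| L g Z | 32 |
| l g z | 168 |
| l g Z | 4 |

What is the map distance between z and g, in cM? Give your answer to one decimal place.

15.2 cM

The two rarest classes, L G z and l g Z, are the double crossovers. Comparing them with the parentals, only the z allele has switched, so z is the middle locus and the order is l – z – g.
Crossovers in the z–g interval produce the single-crossover classes L g Z and l G z (32 + 36 = 68) plus the double crossovers (8).
RF(z–g) = (68 + 8) / 500 = 76/500 = 0.1520 → 15.2 cM.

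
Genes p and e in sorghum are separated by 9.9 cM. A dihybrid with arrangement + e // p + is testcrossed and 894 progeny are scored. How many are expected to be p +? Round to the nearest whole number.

A map distance of 9.9 cM corresponds to a recombination frequency of 0.099.
The F1 is + e / p +, so p + is a parental gamete class with expected frequency (1 − r)/2 = 0.901/2 = 0.4505.
Expected number = 0.4505 × 894 = 402.75 ≈ 403.

403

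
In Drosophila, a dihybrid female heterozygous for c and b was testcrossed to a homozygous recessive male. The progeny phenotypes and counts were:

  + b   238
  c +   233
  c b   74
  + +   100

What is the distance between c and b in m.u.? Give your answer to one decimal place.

27.0 m.u.

The two most frequent classes, + b (238) and c + (233), are the parental types, so the F1 was + b / c +.
The recombinant classes are + + and c b: 100 + 74 = 174.
Recombination frequency = 174/645 = 0.2698 ≈ 27.0%, i.e. 27.0 m.u.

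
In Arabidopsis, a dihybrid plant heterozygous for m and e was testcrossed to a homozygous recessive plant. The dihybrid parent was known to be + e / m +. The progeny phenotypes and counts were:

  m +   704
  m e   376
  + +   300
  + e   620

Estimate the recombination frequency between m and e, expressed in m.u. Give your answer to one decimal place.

The recombinant classes are + + and m e: 300 + 376 = 676.
Recombination frequency = 676/2000 = 0.3380 ≈ 33.8%, i.e. 33.8 m.u.

33.8 m.u.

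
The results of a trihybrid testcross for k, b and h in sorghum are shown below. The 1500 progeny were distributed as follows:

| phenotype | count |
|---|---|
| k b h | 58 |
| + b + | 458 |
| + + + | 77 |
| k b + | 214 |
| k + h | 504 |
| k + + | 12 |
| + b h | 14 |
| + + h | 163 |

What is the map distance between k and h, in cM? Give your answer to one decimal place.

26.9 cM

The two most frequent reciprocal classes, k + h and + b +, are the parental types, so the F1 was k + h / + b +.
The two rarest classes, k + + and + b h, are the double crossovers. Comparing them with the parentals, only the h allele has switched, so h is the middle locus and the order is b – h – k.
Crossovers in the h–k interval produce the single-crossover classes + + h and k b + (163 + 214 = 377) plus the double crossovers (26).
RF(h–k) = (377 + 26) / 1500 = 403/1500 = 0.2687 → 26.9 cM.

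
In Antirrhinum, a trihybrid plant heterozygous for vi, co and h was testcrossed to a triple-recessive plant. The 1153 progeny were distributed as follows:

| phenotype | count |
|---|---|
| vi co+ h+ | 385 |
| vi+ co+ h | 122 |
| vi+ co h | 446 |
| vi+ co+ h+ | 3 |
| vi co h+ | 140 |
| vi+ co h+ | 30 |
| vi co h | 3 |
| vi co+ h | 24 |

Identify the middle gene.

vi

The two most frequent reciprocal classes, vi+ co h and vi co+ h+, are the parental types, so the F1 was vi+ co h / vi co+ h+.
The two rarest classes, vi co h and vi+ co+ h+, are the double crossovers. Comparing them with the parentals, only the vi allele has switched, so vi is the middle locus and the order is co – vi – h.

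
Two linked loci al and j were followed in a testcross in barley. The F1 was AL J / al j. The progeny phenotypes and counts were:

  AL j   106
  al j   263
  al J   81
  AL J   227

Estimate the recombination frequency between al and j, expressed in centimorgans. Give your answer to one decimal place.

27.6 centimorgans

The recombinant classes are AL j and al J: 106 + 81 = 187.
Recombination frequency = 187/677 = 0.2762 ≈ 27.6%, i.e. 27.6 centimorgans.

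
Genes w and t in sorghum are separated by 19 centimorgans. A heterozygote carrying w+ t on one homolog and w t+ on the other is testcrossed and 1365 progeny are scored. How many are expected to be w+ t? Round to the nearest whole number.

A map distance of 19 centimorgans corresponds to a recombination frequency of 0.190.
The F1 is w+ t / w t+, so w+ t is a parental gamete class with expected frequency (1 − r)/2 = 0.810/2 = 0.4050.
Expected number = 0.4050 × 1365 = 552.83 ≈ 553.

553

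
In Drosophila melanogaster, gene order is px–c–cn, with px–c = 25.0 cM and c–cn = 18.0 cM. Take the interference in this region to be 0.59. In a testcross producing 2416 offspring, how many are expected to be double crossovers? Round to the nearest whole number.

45

Map distances give recombination frequencies of 0.250 and 0.180 for the two intervals.
With interference 0.59 (so coincidence = 0.41), expected double-crossover frequency = 0.250 × 0.180 × 0.41 = 0.01845.
Expected number = 0.01845 × 2416 = 44.58 ≈ 45.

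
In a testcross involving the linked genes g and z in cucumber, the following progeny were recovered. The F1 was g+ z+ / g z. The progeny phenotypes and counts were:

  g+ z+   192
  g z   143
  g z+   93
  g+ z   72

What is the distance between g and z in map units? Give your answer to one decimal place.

The recombinant classes are g+ z and g z+: 72 + 93 = 165.
Recombination frequency = 165/500 = 0.3300 ≈ 33.0%, i.e. 33.0 map units.

33.0 map units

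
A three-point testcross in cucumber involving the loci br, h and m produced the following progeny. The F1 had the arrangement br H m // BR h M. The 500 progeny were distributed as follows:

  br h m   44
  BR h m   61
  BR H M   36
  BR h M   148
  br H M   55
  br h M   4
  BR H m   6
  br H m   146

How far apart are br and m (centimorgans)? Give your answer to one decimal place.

The two rarest classes, BR H m and br h M, are the double crossovers. Comparing them with the parentals, only the br allele has switched, so br is the middle locus and the order is h – br – m.
Crossovers in the br–m interval produce the single-crossover classes br H M and BR h m (55 + 61 = 116) plus the double crossovers (10).
RF(br–m) = (116 + 10) / 500 = 126/500 = 0.2520 → 25.2 centimorgans.

25.2 centimorgans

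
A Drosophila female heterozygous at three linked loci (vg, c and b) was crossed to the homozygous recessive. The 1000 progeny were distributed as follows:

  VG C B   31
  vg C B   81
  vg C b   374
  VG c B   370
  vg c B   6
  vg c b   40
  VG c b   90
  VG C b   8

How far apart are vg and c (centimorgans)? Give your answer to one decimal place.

8.5 centimorgans

The two most frequent reciprocal classes, vg C b and VG c B, are the parental types, so the F1 was vg C b / VG c B.
The two rarest classes, VG C b and vg c B, are the double crossovers. Comparing them with the parentals, only the vg allele has switched, so vg is the middle locus and the order is b – vg – c.
Crossovers in the vg–c interval produce the single-crossover classes vg c b and VG C B (40 + 31 = 71) plus the double crossovers (14).
RF(vg–c) = (71 + 14) / 1000 = 85/1000 = 0.0850 → 8.5 centimorgans.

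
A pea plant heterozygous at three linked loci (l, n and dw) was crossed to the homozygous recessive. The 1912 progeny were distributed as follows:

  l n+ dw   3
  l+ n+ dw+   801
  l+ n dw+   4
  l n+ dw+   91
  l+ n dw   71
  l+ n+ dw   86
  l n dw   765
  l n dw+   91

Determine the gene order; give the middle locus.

n

The two most frequent reciprocal classes, l n dw and l+ n+ dw+, are the parental types, so the F1 was l n dw / l+ n+ dw+.
The two rarest classes, l n+ dw and l+ n dw+, are the double crossovers. Comparing them with the parentals, only the n allele has switched, so n is the middle locus and the order is l – n – dw.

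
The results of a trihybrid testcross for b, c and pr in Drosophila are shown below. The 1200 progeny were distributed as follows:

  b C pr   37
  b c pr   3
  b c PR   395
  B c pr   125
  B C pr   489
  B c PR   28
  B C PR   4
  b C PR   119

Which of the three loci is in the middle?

The two most frequent reciprocal classes, b c PR and B C pr, are the parental types, so the F1 was b c PR / B C pr.
The two rarest classes, b c pr and B C PR, are the double crossovers. Comparing them with the parentals, only the pr allele has switched, so pr is the middle locus and the order is b – pr – c.

pr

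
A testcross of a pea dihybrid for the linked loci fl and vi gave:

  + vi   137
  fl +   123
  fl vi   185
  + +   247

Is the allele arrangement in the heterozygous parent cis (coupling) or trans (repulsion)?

cis

The two most frequent classes are + + (247) and fl vi (185); these are the parental (non-recombinant) types.
So the F1 carried + + on one chromosome and fl vi on the other — the recessive alleles are on the same chromosome (cis / coupling).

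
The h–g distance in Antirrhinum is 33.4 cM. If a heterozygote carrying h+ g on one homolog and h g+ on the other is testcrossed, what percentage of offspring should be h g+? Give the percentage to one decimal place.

A map distance of 33.4 cM corresponds to a recombination frequency of 0.334.
The F1 is h+ g / h g+, so h g+ is a parental gamete class with expected frequency (1 − r)/2 = 0.666/2 = 0.3330.
That is 0.3330 = 33.3% of the progeny.

33.3%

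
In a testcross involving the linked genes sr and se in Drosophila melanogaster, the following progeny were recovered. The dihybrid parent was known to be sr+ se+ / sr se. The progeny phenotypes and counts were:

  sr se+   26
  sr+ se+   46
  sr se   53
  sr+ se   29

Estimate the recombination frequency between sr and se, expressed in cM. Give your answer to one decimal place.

35.7 cM

The recombinant classes are sr+ se and sr se+: 29 + 26 = 55.
Recombination frequency = 55/154 = 0.3571 ≈ 35.7%, i.e. 35.7 cM.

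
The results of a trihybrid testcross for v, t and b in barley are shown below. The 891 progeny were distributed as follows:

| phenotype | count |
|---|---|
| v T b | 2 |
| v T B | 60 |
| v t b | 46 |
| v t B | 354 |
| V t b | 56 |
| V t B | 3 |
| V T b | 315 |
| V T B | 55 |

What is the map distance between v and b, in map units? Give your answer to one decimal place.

The two most frequent reciprocal classes, V T b and v t B, are the parental types, so the F1 was V T b / v t B.
The two rarest classes, v T b and V t B, are the double crossovers. Comparing them with the parentals, only the v allele has switched, so v is the middle locus and the order is b – v – t.
Crossovers in the b–v interval produce the single-crossover classes V T B and v t b (55 + 46 = 101) plus the double crossovers (5).
RF(b–v) = (101 + 5) / 891 = 106/891 = 0.1190 → 11.9 map units.

11.9 map units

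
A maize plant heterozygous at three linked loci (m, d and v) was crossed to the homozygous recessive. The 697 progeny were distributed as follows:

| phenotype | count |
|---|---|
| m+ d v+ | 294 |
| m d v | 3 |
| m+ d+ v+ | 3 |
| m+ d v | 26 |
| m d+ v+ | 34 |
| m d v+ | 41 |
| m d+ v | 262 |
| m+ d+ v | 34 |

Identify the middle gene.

The two most frequent reciprocal classes, m d+ v and m+ d v+, are the parental types, so the F1 was m d+ v / m+ d v+.
The two rarest classes, m d v and m+ d+ v+, are the double crossovers. Comparing them with the parentals, only the d allele has switched, so d is the middle locus and the order is v – d – m.

d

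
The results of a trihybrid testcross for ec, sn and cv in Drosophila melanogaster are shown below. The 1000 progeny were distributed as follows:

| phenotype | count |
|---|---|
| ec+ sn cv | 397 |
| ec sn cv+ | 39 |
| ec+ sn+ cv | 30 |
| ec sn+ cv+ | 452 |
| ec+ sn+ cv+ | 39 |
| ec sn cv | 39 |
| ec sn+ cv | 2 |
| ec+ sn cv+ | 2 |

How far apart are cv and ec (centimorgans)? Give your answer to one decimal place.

The two most frequent reciprocal classes, ec+ sn cv and ec sn+ cv+, are the parental types, so the F1 was ec+ sn cv / ec sn+ cv+.
The two rarest classes, ec+ sn cv+ and ec sn+ cv, are the double crossovers. Comparing them with the parentals, only the cv allele has switched, so cv is the middle locus and the order is ec – cv – sn.
Crossovers in the ec–cv interval produce the single-crossover classes ec sn cv and ec+ sn+ cv+ (39 + 39 = 78) plus the double crossovers (4).
RF(ec–cv) = (78 + 4) / 1000 = 82/1000 = 0.0820 → 8.2 centimorgans.

8.2 centimorgans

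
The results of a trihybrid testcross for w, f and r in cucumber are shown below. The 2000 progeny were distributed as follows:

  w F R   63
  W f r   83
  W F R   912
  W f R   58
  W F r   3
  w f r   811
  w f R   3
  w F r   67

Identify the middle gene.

r

The two most frequent reciprocal classes, w f r and W F R, are the parental types, so the F1 was w f r / W F R.
The two rarest classes, w f R and W F r, are the double crossovers. Comparing them with the parentals, only the r allele has switched, so r is the middle locus and the order is f – r – w.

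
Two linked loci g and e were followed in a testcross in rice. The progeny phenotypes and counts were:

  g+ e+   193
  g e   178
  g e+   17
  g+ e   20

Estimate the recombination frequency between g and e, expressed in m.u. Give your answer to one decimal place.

9.1 m.u.

The two most frequent classes, g+ e+ (193) and g e (178), are the parental types, so the F1 was g+ e+ / g e.
The recombinant classes are g+ e and g e+: 20 + 17 = 37.
Recombination frequency = 37/408 = 0.0907 ≈ 9.1%, i.e. 9.1 m.u.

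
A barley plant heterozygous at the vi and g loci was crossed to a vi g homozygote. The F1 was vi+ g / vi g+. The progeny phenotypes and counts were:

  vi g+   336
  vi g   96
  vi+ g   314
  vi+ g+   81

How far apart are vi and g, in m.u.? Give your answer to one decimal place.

The recombinant classes are vi+ g+ and vi g: 81 + 96 = 177.
Recombination frequency = 177/827 = 0.2140 ≈ 21.4%, i.e. 21.4 m.u.

21.4 m.u.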